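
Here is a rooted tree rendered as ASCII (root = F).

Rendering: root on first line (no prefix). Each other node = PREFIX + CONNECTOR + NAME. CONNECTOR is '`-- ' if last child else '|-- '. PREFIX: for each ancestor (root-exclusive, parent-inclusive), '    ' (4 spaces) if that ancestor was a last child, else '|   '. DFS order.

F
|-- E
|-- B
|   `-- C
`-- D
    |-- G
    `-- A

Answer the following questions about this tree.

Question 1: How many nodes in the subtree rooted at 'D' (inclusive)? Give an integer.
Subtree rooted at D contains: A, D, G
Count = 3

Answer: 3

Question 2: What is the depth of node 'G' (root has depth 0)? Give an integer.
Path from root to G: F -> D -> G
Depth = number of edges = 2

Answer: 2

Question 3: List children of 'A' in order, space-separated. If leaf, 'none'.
Answer: none

Derivation:
Node A's children (from adjacency): (leaf)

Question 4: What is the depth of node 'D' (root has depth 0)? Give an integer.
Path from root to D: F -> D
Depth = number of edges = 1

Answer: 1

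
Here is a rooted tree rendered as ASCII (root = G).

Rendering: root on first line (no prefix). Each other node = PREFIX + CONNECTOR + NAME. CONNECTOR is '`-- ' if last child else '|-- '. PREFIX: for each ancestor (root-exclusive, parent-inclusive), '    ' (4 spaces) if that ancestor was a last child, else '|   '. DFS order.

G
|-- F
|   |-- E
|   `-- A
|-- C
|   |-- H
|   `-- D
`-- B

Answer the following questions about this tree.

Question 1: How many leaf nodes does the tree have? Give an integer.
Answer: 5

Derivation:
Leaves (nodes with no children): A, B, D, E, H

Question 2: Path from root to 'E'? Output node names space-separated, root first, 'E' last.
Answer: G F E

Derivation:
Walk down from root: G -> F -> E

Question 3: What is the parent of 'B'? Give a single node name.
Answer: G

Derivation:
Scan adjacency: B appears as child of G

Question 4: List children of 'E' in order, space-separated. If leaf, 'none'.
Answer: none

Derivation:
Node E's children (from adjacency): (leaf)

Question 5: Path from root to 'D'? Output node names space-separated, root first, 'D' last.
Answer: G C D

Derivation:
Walk down from root: G -> C -> D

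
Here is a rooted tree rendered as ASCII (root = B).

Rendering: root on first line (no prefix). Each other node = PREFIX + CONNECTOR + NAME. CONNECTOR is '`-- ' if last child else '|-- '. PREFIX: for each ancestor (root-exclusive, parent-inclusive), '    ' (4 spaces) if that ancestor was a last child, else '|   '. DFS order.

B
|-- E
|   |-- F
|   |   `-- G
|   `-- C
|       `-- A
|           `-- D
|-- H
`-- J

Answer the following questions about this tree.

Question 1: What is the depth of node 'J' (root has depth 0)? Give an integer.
Answer: 1

Derivation:
Path from root to J: B -> J
Depth = number of edges = 1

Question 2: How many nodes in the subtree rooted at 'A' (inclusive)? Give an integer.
Subtree rooted at A contains: A, D
Count = 2

Answer: 2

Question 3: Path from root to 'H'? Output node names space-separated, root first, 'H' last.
Walk down from root: B -> H

Answer: B H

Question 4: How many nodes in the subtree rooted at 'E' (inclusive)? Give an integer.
Subtree rooted at E contains: A, C, D, E, F, G
Count = 6

Answer: 6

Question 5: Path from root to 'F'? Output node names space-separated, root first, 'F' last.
Walk down from root: B -> E -> F

Answer: B E F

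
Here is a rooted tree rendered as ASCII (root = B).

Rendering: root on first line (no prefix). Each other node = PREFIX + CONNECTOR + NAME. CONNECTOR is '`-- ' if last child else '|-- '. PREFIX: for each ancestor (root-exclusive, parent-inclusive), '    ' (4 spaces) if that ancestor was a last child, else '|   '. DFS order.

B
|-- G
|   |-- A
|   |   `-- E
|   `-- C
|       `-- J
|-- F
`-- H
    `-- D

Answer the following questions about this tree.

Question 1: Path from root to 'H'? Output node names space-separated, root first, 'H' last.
Walk down from root: B -> H

Answer: B H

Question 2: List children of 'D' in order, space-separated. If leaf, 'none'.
Answer: none

Derivation:
Node D's children (from adjacency): (leaf)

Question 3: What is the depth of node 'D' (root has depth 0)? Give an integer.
Path from root to D: B -> H -> D
Depth = number of edges = 2

Answer: 2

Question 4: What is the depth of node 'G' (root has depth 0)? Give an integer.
Path from root to G: B -> G
Depth = number of edges = 1

Answer: 1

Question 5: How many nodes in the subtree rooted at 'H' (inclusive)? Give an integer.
Answer: 2

Derivation:
Subtree rooted at H contains: D, H
Count = 2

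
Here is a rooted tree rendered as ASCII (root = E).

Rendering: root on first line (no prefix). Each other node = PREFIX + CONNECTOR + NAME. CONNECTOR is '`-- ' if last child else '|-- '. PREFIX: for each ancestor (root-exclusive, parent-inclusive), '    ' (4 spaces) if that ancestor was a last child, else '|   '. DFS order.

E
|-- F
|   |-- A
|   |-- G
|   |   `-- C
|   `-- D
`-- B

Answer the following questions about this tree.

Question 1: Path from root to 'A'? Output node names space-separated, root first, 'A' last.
Answer: E F A

Derivation:
Walk down from root: E -> F -> A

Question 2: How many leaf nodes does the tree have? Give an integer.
Leaves (nodes with no children): A, B, C, D

Answer: 4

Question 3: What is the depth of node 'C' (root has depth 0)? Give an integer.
Answer: 3

Derivation:
Path from root to C: E -> F -> G -> C
Depth = number of edges = 3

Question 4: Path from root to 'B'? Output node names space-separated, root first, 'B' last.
Walk down from root: E -> B

Answer: E B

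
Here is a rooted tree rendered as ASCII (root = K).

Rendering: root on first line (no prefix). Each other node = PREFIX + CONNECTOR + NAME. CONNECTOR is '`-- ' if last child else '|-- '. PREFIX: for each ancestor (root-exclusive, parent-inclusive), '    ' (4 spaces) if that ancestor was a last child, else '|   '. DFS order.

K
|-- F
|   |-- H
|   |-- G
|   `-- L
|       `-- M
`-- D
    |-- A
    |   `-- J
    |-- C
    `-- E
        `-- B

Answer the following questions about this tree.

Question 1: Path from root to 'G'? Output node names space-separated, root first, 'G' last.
Answer: K F G

Derivation:
Walk down from root: K -> F -> G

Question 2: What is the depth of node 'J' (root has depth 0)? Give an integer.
Path from root to J: K -> D -> A -> J
Depth = number of edges = 3

Answer: 3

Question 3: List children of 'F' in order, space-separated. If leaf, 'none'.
Answer: H G L

Derivation:
Node F's children (from adjacency): H, G, L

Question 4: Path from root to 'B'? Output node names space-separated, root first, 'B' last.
Answer: K D E B

Derivation:
Walk down from root: K -> D -> E -> B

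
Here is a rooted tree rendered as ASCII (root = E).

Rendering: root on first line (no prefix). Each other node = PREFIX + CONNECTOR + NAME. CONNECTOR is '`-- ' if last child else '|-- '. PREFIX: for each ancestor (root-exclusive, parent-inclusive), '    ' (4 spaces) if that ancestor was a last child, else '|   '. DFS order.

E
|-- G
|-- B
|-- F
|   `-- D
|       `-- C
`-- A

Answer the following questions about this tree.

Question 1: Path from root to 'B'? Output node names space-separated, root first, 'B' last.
Walk down from root: E -> B

Answer: E B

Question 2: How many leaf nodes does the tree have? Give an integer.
Leaves (nodes with no children): A, B, C, G

Answer: 4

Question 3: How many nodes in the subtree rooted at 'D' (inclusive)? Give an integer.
Answer: 2

Derivation:
Subtree rooted at D contains: C, D
Count = 2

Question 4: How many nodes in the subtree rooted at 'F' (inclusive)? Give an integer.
Answer: 3

Derivation:
Subtree rooted at F contains: C, D, F
Count = 3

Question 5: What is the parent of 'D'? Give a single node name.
Scan adjacency: D appears as child of F

Answer: F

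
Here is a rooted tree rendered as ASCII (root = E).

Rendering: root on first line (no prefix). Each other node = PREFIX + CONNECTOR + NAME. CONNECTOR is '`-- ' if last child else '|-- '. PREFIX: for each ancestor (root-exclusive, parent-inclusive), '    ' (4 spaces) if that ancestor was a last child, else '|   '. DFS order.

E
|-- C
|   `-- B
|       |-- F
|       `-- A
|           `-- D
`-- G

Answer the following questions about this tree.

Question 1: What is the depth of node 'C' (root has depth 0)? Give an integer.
Path from root to C: E -> C
Depth = number of edges = 1

Answer: 1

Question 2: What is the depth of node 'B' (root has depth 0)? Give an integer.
Answer: 2

Derivation:
Path from root to B: E -> C -> B
Depth = number of edges = 2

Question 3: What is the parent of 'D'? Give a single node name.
Scan adjacency: D appears as child of A

Answer: A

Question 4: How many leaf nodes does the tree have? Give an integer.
Answer: 3

Derivation:
Leaves (nodes with no children): D, F, G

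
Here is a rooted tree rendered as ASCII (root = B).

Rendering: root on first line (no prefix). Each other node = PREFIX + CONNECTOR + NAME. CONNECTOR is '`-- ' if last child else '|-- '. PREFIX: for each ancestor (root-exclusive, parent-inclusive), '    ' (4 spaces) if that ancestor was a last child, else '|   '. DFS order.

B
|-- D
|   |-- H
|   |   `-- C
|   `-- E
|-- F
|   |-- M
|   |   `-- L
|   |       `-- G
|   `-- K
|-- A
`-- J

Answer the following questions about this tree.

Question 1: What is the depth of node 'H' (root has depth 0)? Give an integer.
Path from root to H: B -> D -> H
Depth = number of edges = 2

Answer: 2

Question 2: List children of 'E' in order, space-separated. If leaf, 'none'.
Answer: none

Derivation:
Node E's children (from adjacency): (leaf)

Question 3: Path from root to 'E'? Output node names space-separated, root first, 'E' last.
Answer: B D E

Derivation:
Walk down from root: B -> D -> E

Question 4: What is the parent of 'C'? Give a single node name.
Scan adjacency: C appears as child of H

Answer: H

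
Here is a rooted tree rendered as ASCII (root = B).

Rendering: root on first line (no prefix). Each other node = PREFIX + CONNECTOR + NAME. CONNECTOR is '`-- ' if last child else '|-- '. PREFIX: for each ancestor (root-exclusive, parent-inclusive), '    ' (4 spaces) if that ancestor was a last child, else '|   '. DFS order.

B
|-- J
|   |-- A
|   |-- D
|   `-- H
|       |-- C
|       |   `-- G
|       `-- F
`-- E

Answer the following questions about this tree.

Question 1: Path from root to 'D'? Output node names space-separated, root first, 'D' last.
Walk down from root: B -> J -> D

Answer: B J D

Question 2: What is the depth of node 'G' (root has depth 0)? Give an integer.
Path from root to G: B -> J -> H -> C -> G
Depth = number of edges = 4

Answer: 4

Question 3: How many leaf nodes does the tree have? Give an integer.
Answer: 5

Derivation:
Leaves (nodes with no children): A, D, E, F, G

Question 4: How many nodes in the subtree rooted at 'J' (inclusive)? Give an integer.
Answer: 7

Derivation:
Subtree rooted at J contains: A, C, D, F, G, H, J
Count = 7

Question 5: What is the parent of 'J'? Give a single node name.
Scan adjacency: J appears as child of B

Answer: B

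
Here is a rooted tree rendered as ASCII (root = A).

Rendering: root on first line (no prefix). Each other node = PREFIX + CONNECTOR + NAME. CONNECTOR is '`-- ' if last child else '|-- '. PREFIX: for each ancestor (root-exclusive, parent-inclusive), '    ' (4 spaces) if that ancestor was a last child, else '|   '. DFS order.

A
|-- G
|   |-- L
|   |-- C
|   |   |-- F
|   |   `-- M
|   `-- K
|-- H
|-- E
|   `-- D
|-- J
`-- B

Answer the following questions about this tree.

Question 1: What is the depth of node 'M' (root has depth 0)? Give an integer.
Path from root to M: A -> G -> C -> M
Depth = number of edges = 3

Answer: 3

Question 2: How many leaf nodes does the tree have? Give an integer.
Leaves (nodes with no children): B, D, F, H, J, K, L, M

Answer: 8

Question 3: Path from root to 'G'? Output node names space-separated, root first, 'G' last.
Answer: A G

Derivation:
Walk down from root: A -> G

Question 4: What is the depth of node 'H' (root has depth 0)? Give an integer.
Answer: 1

Derivation:
Path from root to H: A -> H
Depth = number of edges = 1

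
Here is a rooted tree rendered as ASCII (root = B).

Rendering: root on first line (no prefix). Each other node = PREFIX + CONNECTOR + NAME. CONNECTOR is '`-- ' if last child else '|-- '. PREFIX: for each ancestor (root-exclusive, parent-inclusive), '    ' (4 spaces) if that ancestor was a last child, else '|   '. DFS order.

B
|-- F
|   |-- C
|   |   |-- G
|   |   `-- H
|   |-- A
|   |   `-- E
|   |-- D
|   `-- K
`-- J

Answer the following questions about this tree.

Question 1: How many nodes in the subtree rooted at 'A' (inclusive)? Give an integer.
Subtree rooted at A contains: A, E
Count = 2

Answer: 2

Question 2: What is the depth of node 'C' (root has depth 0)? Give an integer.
Answer: 2

Derivation:
Path from root to C: B -> F -> C
Depth = number of edges = 2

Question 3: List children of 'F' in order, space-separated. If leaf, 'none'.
Node F's children (from adjacency): C, A, D, K

Answer: C A D K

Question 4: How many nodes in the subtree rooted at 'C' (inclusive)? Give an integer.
Answer: 3

Derivation:
Subtree rooted at C contains: C, G, H
Count = 3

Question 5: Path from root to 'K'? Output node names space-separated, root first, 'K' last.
Walk down from root: B -> F -> K

Answer: B F K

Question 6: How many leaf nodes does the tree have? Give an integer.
Leaves (nodes with no children): D, E, G, H, J, K

Answer: 6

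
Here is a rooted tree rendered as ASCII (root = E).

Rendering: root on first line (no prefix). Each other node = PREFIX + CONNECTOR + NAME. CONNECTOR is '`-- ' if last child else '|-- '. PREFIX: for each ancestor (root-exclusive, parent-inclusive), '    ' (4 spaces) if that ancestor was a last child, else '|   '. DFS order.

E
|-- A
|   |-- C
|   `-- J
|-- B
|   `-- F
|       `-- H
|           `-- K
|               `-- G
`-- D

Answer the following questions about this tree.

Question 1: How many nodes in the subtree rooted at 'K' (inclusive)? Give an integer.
Answer: 2

Derivation:
Subtree rooted at K contains: G, K
Count = 2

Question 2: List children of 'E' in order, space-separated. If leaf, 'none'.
Answer: A B D

Derivation:
Node E's children (from adjacency): A, B, D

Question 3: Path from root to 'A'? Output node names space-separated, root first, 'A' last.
Answer: E A

Derivation:
Walk down from root: E -> A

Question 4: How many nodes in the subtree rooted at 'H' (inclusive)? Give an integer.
Answer: 3

Derivation:
Subtree rooted at H contains: G, H, K
Count = 3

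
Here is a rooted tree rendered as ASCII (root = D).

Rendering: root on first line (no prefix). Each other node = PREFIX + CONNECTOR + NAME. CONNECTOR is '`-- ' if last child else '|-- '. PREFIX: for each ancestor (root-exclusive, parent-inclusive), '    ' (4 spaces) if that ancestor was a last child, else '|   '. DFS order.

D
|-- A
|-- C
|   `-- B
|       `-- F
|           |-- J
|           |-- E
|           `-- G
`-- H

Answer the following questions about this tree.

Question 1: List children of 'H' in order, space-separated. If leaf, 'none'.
Node H's children (from adjacency): (leaf)

Answer: none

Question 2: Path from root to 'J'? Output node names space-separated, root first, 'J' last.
Answer: D C B F J

Derivation:
Walk down from root: D -> C -> B -> F -> J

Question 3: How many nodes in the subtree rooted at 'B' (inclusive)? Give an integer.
Answer: 5

Derivation:
Subtree rooted at B contains: B, E, F, G, J
Count = 5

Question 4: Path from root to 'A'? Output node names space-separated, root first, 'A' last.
Walk down from root: D -> A

Answer: D A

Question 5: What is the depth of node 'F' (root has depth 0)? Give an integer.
Path from root to F: D -> C -> B -> F
Depth = number of edges = 3

Answer: 3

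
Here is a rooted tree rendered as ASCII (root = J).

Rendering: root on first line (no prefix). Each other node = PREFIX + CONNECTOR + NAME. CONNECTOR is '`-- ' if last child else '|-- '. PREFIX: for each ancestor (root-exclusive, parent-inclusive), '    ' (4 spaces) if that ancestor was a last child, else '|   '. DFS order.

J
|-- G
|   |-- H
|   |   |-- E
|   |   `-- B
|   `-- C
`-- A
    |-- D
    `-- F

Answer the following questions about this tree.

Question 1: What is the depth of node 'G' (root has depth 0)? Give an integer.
Path from root to G: J -> G
Depth = number of edges = 1

Answer: 1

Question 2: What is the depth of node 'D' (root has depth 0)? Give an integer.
Answer: 2

Derivation:
Path from root to D: J -> A -> D
Depth = number of edges = 2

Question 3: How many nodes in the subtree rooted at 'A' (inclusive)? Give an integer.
Answer: 3

Derivation:
Subtree rooted at A contains: A, D, F
Count = 3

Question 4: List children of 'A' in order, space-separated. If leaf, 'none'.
Answer: D F

Derivation:
Node A's children (from adjacency): D, F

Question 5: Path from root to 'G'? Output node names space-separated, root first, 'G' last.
Answer: J G

Derivation:
Walk down from root: J -> G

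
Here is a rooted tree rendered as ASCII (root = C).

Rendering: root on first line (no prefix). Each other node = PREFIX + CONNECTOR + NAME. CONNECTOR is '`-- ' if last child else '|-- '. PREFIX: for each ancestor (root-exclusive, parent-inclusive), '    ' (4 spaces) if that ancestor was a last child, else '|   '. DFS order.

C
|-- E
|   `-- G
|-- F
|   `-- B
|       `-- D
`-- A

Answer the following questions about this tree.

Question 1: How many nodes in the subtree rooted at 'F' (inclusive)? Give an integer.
Subtree rooted at F contains: B, D, F
Count = 3

Answer: 3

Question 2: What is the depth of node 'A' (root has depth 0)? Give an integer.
Answer: 1

Derivation:
Path from root to A: C -> A
Depth = number of edges = 1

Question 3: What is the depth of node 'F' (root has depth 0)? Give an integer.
Path from root to F: C -> F
Depth = number of edges = 1

Answer: 1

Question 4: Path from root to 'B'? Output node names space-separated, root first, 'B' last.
Walk down from root: C -> F -> B

Answer: C F B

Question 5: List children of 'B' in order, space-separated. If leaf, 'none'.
Answer: D

Derivation:
Node B's children (from adjacency): D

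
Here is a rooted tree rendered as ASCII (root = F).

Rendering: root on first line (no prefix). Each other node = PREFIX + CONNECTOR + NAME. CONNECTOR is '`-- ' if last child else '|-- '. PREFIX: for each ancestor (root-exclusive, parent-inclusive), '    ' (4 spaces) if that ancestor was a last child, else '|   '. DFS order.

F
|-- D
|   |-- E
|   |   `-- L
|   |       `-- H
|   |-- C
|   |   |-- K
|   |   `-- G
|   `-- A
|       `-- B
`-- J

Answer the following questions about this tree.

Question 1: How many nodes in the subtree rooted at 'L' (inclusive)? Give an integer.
Subtree rooted at L contains: H, L
Count = 2

Answer: 2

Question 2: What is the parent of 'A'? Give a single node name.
Scan adjacency: A appears as child of D

Answer: D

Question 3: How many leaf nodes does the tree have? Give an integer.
Answer: 5

Derivation:
Leaves (nodes with no children): B, G, H, J, K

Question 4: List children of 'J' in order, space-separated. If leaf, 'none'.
Answer: none

Derivation:
Node J's children (from adjacency): (leaf)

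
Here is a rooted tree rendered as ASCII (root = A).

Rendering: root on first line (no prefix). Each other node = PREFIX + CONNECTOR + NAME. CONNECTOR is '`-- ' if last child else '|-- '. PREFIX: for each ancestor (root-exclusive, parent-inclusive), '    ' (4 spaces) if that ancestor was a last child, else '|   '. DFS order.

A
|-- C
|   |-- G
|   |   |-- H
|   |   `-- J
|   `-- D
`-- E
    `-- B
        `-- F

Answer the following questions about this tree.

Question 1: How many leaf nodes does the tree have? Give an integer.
Leaves (nodes with no children): D, F, H, J

Answer: 4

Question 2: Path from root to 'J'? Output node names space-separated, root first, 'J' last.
Answer: A C G J

Derivation:
Walk down from root: A -> C -> G -> J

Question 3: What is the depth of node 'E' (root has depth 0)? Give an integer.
Path from root to E: A -> E
Depth = number of edges = 1

Answer: 1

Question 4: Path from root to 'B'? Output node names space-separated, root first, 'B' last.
Answer: A E B

Derivation:
Walk down from root: A -> E -> B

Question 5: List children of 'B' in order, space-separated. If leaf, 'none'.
Answer: F

Derivation:
Node B's children (from adjacency): F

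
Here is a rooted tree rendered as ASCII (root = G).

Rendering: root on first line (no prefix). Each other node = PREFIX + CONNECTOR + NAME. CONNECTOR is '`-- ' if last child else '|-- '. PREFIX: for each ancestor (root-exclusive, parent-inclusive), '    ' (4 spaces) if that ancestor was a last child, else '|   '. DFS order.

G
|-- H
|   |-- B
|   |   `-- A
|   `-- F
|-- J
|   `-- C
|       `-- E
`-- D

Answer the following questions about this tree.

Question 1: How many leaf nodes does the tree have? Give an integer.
Answer: 4

Derivation:
Leaves (nodes with no children): A, D, E, F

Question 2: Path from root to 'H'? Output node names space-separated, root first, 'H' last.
Walk down from root: G -> H

Answer: G H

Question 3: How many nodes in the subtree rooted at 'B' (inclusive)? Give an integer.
Subtree rooted at B contains: A, B
Count = 2

Answer: 2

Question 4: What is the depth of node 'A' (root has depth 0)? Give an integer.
Answer: 3

Derivation:
Path from root to A: G -> H -> B -> A
Depth = number of edges = 3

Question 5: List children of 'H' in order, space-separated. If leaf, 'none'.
Answer: B F

Derivation:
Node H's children (from adjacency): B, F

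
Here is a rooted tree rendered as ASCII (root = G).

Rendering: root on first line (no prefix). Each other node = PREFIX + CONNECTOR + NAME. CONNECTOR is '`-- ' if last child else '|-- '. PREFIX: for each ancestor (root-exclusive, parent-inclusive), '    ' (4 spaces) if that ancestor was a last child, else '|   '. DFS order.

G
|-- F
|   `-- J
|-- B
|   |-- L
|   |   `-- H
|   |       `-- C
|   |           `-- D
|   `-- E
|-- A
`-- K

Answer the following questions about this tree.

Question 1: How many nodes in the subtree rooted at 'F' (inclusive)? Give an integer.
Subtree rooted at F contains: F, J
Count = 2

Answer: 2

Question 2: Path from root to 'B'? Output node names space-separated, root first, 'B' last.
Walk down from root: G -> B

Answer: G B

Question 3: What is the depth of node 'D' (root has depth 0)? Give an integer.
Path from root to D: G -> B -> L -> H -> C -> D
Depth = number of edges = 5

Answer: 5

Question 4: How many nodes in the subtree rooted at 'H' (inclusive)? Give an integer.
Subtree rooted at H contains: C, D, H
Count = 3

Answer: 3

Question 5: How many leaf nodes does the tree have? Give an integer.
Leaves (nodes with no children): A, D, E, J, K

Answer: 5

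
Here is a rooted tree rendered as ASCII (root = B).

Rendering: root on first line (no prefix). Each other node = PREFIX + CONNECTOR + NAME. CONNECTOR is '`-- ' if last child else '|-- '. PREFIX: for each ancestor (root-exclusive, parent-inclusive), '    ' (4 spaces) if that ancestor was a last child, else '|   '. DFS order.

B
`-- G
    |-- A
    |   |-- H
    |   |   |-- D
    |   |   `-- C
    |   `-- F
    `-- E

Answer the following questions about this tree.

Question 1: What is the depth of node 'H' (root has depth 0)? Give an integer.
Answer: 3

Derivation:
Path from root to H: B -> G -> A -> H
Depth = number of edges = 3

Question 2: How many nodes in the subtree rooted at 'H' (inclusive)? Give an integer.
Subtree rooted at H contains: C, D, H
Count = 3

Answer: 3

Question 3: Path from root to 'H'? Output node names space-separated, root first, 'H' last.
Answer: B G A H

Derivation:
Walk down from root: B -> G -> A -> H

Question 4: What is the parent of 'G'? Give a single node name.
Scan adjacency: G appears as child of B

Answer: B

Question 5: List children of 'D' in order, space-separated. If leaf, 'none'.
Node D's children (from adjacency): (leaf)

Answer: none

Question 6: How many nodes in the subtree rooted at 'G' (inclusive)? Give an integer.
Subtree rooted at G contains: A, C, D, E, F, G, H
Count = 7

Answer: 7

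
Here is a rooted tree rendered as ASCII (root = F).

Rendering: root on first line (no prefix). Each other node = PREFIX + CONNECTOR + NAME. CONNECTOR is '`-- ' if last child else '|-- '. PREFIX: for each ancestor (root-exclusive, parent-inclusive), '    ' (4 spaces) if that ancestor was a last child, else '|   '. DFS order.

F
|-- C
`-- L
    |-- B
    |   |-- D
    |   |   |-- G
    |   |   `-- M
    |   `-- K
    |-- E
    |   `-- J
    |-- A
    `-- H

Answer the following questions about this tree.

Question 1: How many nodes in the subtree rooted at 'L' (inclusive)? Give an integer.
Subtree rooted at L contains: A, B, D, E, G, H, J, K, L, M
Count = 10

Answer: 10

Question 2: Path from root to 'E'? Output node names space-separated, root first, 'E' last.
Answer: F L E

Derivation:
Walk down from root: F -> L -> E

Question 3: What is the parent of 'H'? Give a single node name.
Answer: L

Derivation:
Scan adjacency: H appears as child of L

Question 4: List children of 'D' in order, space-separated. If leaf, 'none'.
Answer: G M

Derivation:
Node D's children (from adjacency): G, M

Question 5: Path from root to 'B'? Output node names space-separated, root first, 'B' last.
Walk down from root: F -> L -> B

Answer: F L B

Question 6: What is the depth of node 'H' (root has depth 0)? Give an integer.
Answer: 2

Derivation:
Path from root to H: F -> L -> H
Depth = number of edges = 2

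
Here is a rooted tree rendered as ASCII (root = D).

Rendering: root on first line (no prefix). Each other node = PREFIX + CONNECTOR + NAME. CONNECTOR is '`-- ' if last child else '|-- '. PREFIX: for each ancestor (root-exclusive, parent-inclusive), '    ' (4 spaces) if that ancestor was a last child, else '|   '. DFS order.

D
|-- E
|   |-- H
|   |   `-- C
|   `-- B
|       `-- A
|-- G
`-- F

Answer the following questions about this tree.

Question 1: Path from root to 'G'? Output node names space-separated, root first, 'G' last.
Walk down from root: D -> G

Answer: D G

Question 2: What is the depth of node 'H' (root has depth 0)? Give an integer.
Path from root to H: D -> E -> H
Depth = number of edges = 2

Answer: 2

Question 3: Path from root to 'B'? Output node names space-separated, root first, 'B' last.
Answer: D E B

Derivation:
Walk down from root: D -> E -> B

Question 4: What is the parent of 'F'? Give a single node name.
Scan adjacency: F appears as child of D

Answer: D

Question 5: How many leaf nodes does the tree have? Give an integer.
Leaves (nodes with no children): A, C, F, G

Answer: 4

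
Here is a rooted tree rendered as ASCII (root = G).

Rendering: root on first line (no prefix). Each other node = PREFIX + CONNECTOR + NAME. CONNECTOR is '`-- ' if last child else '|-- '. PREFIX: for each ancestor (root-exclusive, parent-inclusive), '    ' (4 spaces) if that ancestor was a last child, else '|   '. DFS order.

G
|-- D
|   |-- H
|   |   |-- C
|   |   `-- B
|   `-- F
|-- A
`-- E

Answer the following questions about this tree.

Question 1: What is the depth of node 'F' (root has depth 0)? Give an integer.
Answer: 2

Derivation:
Path from root to F: G -> D -> F
Depth = number of edges = 2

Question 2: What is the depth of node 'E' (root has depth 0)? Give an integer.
Path from root to E: G -> E
Depth = number of edges = 1

Answer: 1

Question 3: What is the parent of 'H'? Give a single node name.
Scan adjacency: H appears as child of D

Answer: D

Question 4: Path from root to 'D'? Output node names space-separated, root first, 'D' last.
Answer: G D

Derivation:
Walk down from root: G -> D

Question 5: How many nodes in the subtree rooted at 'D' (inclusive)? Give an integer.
Subtree rooted at D contains: B, C, D, F, H
Count = 5

Answer: 5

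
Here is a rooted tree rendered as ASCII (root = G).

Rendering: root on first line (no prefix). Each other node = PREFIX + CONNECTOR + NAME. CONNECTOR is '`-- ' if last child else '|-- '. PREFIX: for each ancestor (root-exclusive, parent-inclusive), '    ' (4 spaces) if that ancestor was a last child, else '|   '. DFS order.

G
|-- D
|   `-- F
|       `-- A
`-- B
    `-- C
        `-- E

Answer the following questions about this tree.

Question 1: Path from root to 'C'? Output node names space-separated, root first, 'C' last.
Answer: G B C

Derivation:
Walk down from root: G -> B -> C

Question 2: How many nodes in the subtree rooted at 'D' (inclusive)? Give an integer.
Answer: 3

Derivation:
Subtree rooted at D contains: A, D, F
Count = 3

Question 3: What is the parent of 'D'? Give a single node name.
Answer: G

Derivation:
Scan adjacency: D appears as child of G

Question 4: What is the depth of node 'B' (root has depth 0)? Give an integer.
Answer: 1

Derivation:
Path from root to B: G -> B
Depth = number of edges = 1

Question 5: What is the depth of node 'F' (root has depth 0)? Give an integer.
Path from root to F: G -> D -> F
Depth = number of edges = 2

Answer: 2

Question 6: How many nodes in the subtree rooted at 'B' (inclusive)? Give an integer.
Answer: 3

Derivation:
Subtree rooted at B contains: B, C, E
Count = 3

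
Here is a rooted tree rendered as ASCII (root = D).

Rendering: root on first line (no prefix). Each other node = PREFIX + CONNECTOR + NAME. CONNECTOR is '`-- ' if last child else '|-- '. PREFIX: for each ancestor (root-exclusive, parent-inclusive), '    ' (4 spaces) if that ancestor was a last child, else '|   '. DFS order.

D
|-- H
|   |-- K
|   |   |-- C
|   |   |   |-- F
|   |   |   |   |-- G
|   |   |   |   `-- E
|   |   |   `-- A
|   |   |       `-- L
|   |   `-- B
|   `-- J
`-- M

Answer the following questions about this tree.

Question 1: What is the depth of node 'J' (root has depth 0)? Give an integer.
Answer: 2

Derivation:
Path from root to J: D -> H -> J
Depth = number of edges = 2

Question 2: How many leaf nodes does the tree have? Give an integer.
Answer: 6

Derivation:
Leaves (nodes with no children): B, E, G, J, L, M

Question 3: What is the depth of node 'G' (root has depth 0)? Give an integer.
Path from root to G: D -> H -> K -> C -> F -> G
Depth = number of edges = 5

Answer: 5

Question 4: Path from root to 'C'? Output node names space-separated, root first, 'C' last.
Answer: D H K C

Derivation:
Walk down from root: D -> H -> K -> C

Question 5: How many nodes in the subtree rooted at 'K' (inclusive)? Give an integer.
Subtree rooted at K contains: A, B, C, E, F, G, K, L
Count = 8

Answer: 8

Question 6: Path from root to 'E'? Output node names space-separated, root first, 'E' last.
Walk down from root: D -> H -> K -> C -> F -> E

Answer: D H K C F E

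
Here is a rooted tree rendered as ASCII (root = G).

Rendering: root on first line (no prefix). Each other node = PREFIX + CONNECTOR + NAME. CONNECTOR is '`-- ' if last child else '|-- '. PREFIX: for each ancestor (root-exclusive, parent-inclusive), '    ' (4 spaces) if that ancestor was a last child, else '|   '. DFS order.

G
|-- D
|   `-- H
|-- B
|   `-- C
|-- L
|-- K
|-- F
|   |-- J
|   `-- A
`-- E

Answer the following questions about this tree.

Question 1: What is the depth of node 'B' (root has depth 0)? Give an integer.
Answer: 1

Derivation:
Path from root to B: G -> B
Depth = number of edges = 1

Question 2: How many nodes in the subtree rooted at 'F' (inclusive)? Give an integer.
Subtree rooted at F contains: A, F, J
Count = 3

Answer: 3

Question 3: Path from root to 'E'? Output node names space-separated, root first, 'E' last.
Walk down from root: G -> E

Answer: G E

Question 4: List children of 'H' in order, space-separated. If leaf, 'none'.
Answer: none

Derivation:
Node H's children (from adjacency): (leaf)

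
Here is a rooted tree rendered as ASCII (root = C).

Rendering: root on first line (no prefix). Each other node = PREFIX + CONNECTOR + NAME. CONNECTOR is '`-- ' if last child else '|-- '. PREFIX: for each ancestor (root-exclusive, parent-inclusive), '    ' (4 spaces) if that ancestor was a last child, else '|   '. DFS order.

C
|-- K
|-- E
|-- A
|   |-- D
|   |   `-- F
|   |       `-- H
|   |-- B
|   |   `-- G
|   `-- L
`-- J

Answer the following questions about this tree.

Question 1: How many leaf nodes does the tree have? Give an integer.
Leaves (nodes with no children): E, G, H, J, K, L

Answer: 6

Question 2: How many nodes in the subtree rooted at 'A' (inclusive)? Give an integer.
Answer: 7

Derivation:
Subtree rooted at A contains: A, B, D, F, G, H, L
Count = 7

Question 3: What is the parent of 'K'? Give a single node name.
Scan adjacency: K appears as child of C

Answer: C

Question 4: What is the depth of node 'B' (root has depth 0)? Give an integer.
Path from root to B: C -> A -> B
Depth = number of edges = 2

Answer: 2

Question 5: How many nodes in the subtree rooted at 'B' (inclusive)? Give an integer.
Answer: 2

Derivation:
Subtree rooted at B contains: B, G
Count = 2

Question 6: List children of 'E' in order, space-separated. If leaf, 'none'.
Node E's children (from adjacency): (leaf)

Answer: none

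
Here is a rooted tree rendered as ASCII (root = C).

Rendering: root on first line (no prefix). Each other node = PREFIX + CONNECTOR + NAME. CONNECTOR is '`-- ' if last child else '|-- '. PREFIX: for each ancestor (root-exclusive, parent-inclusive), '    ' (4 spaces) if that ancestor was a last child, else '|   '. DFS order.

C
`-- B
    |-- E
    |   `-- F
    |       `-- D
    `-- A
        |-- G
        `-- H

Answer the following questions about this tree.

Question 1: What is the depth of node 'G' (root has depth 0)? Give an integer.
Path from root to G: C -> B -> A -> G
Depth = number of edges = 3

Answer: 3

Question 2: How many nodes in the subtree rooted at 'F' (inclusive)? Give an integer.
Subtree rooted at F contains: D, F
Count = 2

Answer: 2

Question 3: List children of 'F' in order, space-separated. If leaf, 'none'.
Answer: D

Derivation:
Node F's children (from adjacency): D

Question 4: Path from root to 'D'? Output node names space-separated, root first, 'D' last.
Answer: C B E F D

Derivation:
Walk down from root: C -> B -> E -> F -> D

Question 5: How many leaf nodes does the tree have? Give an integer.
Leaves (nodes with no children): D, G, H

Answer: 3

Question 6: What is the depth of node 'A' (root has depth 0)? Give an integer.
Path from root to A: C -> B -> A
Depth = number of edges = 2

Answer: 2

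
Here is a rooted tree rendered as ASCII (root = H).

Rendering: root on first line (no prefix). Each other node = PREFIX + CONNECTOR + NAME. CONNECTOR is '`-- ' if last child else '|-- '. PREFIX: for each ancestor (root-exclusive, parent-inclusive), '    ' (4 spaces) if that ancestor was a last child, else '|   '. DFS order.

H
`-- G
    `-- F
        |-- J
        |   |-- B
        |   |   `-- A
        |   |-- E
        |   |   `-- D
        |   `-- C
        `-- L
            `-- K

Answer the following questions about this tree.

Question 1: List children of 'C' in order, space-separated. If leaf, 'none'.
Node C's children (from adjacency): (leaf)

Answer: none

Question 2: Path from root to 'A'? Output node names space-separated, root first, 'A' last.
Walk down from root: H -> G -> F -> J -> B -> A

Answer: H G F J B A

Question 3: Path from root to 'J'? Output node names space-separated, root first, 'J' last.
Walk down from root: H -> G -> F -> J

Answer: H G F J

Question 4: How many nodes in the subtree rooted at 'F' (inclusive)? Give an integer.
Answer: 9

Derivation:
Subtree rooted at F contains: A, B, C, D, E, F, J, K, L
Count = 9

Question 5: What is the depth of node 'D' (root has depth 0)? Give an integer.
Answer: 5

Derivation:
Path from root to D: H -> G -> F -> J -> E -> D
Depth = number of edges = 5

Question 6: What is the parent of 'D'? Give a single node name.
Scan adjacency: D appears as child of E

Answer: E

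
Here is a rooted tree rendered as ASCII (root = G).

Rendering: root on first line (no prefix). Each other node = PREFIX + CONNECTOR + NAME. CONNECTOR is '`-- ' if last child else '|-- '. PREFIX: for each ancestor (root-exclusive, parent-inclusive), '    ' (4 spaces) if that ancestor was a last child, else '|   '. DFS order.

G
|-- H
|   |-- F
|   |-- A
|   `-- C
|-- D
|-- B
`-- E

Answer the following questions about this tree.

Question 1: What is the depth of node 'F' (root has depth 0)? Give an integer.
Answer: 2

Derivation:
Path from root to F: G -> H -> F
Depth = number of edges = 2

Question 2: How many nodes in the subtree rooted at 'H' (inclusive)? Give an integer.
Answer: 4

Derivation:
Subtree rooted at H contains: A, C, F, H
Count = 4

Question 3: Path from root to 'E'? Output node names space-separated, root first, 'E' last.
Walk down from root: G -> E

Answer: G E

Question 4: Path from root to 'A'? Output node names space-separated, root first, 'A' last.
Answer: G H A

Derivation:
Walk down from root: G -> H -> A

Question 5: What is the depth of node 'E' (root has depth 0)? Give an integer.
Answer: 1

Derivation:
Path from root to E: G -> E
Depth = number of edges = 1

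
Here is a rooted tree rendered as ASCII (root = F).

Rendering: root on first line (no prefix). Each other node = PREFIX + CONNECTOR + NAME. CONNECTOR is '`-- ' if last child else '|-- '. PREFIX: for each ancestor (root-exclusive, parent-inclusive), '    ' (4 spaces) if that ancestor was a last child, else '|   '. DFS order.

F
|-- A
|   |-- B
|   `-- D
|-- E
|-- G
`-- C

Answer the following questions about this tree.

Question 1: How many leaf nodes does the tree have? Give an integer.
Leaves (nodes with no children): B, C, D, E, G

Answer: 5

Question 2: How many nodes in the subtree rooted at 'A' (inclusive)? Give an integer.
Answer: 3

Derivation:
Subtree rooted at A contains: A, B, D
Count = 3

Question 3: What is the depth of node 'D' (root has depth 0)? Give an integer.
Answer: 2

Derivation:
Path from root to D: F -> A -> D
Depth = number of edges = 2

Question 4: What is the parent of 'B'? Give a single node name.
Scan adjacency: B appears as child of A

Answer: A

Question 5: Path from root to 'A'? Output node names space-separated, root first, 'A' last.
Answer: F A

Derivation:
Walk down from root: F -> A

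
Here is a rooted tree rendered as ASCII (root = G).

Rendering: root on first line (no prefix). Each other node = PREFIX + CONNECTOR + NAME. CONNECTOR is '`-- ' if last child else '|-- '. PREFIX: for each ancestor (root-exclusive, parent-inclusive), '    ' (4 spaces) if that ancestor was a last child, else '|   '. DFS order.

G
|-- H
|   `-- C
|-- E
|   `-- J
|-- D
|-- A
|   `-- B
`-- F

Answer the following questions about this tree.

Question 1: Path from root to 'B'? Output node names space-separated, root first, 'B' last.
Answer: G A B

Derivation:
Walk down from root: G -> A -> B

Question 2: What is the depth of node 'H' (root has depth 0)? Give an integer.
Path from root to H: G -> H
Depth = number of edges = 1

Answer: 1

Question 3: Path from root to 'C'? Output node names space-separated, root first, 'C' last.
Walk down from root: G -> H -> C

Answer: G H C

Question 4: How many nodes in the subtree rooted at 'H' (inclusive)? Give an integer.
Answer: 2

Derivation:
Subtree rooted at H contains: C, H
Count = 2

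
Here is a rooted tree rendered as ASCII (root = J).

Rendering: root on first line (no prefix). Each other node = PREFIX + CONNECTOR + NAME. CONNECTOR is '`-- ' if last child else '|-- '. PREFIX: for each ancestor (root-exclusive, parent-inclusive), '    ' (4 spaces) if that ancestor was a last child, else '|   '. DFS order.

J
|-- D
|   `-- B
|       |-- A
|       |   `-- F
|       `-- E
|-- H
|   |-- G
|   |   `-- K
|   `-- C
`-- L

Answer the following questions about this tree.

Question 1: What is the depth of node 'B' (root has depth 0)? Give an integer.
Path from root to B: J -> D -> B
Depth = number of edges = 2

Answer: 2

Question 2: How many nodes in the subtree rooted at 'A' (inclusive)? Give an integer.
Subtree rooted at A contains: A, F
Count = 2

Answer: 2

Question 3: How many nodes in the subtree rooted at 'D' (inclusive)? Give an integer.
Answer: 5

Derivation:
Subtree rooted at D contains: A, B, D, E, F
Count = 5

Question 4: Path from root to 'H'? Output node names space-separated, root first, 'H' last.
Answer: J H

Derivation:
Walk down from root: J -> H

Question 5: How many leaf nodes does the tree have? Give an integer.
Leaves (nodes with no children): C, E, F, K, L

Answer: 5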